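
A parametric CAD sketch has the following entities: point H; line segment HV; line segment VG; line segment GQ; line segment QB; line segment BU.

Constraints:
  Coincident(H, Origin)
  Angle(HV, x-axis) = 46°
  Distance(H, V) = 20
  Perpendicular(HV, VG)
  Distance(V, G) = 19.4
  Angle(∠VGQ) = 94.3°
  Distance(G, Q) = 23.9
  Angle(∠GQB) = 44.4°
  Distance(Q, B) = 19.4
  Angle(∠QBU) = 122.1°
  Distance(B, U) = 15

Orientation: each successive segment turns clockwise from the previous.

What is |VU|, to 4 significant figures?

9.775

H is at the origin; HV runs at 46.0° with length 20.0, so V = (13.89, 14.39). HV ⟂ VG, so VG runs at -44.00°; with |VG| = 19.4, G = (27.85, 0.9104). ∠VGQ = 94.3° gives GQ at -129.7° from the x-axis; with |GQ| = 23.9, Q = (12.58, -17.48). ∠GQB = 44.4° gives QB at 94.70° from the x-axis; with |QB| = 19.4, B = (10.99, 1.857). ∠QBU = 122.1° gives BU at 36.80° from the x-axis; with |BU| = 15.0, U = (23.00, 10.84). Then |VU| = |U − V| = 9.775.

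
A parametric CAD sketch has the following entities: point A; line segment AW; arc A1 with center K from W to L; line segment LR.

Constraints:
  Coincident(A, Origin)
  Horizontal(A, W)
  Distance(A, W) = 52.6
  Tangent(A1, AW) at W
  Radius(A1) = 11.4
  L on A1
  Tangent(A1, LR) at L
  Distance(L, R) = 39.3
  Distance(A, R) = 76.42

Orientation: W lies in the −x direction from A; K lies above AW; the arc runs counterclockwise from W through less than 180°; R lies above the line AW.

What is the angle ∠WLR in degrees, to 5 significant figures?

124.66°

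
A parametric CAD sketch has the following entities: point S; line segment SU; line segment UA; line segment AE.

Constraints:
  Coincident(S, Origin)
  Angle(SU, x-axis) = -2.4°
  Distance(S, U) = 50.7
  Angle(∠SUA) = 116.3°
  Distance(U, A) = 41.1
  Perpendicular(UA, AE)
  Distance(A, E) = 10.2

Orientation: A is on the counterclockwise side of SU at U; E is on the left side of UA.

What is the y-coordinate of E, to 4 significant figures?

38.83

∠SUA = 116.3°, so UA runs at -2.4° + (180° − 116.3°) = 61.30° from the x-axis; with |UA| = 41.1, A = U + 41.1·(cos 61.30°, sin 61.30°) = (70.39, 33.93). The perpendicularity gives AE at right angles to UA; with |AE| = 10.2 on the left of UA, E = A + 10.2·(-0.8771, 0.4802) = (61.45, 38.83). So E.y = 38.83.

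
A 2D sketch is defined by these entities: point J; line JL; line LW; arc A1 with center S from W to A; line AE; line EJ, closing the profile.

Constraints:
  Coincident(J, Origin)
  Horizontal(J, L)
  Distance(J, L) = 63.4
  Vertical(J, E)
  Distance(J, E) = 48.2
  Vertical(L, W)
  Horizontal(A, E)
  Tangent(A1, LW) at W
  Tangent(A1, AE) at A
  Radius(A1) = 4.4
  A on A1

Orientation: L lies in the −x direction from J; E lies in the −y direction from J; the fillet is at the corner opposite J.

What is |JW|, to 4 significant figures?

77.06

J is at the origin; JL is horizontal with |JL| = 63.4 and L on the −x side, so L = (-63.40, 0.000). J and E share the same x with |JE| = 48.2 and E on the −y side, so E = (0.000, -48.20). The virtual corner opposite J is at (-63.40, -48.20). A1 meets LW tangentially, so SW is at right angles to LW and A1 meets AE tangentially, so SA is at right angles to AE, with radius 4.4, so the center S sits 4.4 in from both sides at S = (-59.00, -43.80). That places the tangent points at W = (-63.40, -43.80) on LW and A = (-59.00, -48.20) on AE. Then |JW| = |W − J| = 77.06.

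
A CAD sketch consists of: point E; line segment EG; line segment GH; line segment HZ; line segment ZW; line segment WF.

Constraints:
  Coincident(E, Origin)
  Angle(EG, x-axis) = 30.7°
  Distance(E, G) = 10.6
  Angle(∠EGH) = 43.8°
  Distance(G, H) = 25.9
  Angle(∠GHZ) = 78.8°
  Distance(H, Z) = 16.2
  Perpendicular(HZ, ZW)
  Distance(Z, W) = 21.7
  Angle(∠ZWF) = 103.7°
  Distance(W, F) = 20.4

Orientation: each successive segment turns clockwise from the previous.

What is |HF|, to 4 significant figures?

26.78

The perpendicularity gives ZW at right angles to HZ, so ZW runs at 63.30°; with |ZW| = 21.7, W = (-2.529, 7.119). ∠ZWF = 103.7° gives WF at -13.00° from the x-axis; with |WF| = 20.4, F = (17.35, 2.530). Then |HF| = |F − H| = 26.78.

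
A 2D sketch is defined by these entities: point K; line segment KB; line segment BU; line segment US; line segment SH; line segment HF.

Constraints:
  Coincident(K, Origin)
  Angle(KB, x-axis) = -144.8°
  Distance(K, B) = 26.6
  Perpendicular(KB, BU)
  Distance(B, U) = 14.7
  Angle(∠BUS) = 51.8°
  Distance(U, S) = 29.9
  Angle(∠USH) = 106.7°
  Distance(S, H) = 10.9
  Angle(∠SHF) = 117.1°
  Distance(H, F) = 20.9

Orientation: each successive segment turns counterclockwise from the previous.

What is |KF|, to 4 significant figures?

32.15

K is at the origin; KB runs at -144.8° with length 26.6, so B = (-21.74, -15.33). KB ⟂ BU, so BU runs at -54.80°; with |BU| = 14.7, U = (-13.26, -27.35). ∠BUS = 51.8° gives US at 73.40° from the x-axis; with |US| = 29.9, S = (-4.720, 1.309). ∠USH = 106.7° gives SH at 146.7° from the x-axis; with |SH| = 10.9, H = (-13.83, 7.293). ∠SHF = 117.1° gives HF at -150.4° from the x-axis; with |HF| = 20.9, F = (-32.00, -3.030). Then |KF| = |F − K| = 32.15.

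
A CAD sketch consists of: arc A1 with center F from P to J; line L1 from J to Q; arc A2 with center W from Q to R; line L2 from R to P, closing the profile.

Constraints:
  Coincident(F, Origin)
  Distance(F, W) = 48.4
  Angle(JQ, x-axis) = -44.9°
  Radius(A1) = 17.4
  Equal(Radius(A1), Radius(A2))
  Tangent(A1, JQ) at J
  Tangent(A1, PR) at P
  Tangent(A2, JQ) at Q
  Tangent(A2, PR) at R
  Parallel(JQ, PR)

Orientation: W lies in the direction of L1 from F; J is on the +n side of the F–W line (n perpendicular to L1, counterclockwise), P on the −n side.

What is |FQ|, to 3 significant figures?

51.4

Tangency of A1 to both parallel lines with radius 17.4 puts J and P at F ± 17.4·n: J = (12.3, 12.3), P = (-12.3, -12.3). Equal radii place Q and R the same way about W: Q = W + 17.4·n = (46.6, -21.8), R = W − 17.4·n = (22.0, -46.5). Then |FQ| = |Q − F| = 51.4.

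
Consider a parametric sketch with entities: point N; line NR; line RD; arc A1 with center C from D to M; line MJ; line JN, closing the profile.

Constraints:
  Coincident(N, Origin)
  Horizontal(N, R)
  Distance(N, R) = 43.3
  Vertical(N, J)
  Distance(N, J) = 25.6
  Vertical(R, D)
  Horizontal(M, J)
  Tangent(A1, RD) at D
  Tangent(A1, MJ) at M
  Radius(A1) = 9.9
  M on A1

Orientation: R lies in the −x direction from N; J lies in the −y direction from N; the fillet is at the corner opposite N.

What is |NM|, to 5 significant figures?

42.082

The virtual corner opposite N is at (-43.300, -25.600). The tangent condition forces CD to be normal to RD and since A1 is tangent to MJ there, CM ⟂ MJ, with radius 9.9, so the center C sits 9.9 in from both sides at C = (-33.400, -15.700). That places the tangent points at D = (-43.300, -15.700) on RD and M = (-33.400, -25.600) on MJ. Then |NM| = |M − N| = 42.082.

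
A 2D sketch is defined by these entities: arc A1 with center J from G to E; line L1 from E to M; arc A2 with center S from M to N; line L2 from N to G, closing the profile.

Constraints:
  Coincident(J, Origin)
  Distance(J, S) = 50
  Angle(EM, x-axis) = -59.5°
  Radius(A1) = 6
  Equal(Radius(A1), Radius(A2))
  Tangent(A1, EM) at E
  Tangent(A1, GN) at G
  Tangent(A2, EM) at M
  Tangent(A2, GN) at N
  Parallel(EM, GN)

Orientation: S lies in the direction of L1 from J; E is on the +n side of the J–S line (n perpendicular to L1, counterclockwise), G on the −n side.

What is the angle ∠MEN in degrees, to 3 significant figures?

13.5°

The slot axis is L1's direction at -59.5°, so u = (cos -59.5°, sin -59.5°) = (0.508, -0.862) and n = (−sin -59.5°, cos -59.5°) = (0.862, 0.508). J is at the origin and S lies 50.0 along u from J, so S = 50.0·u = (25.4, -43.1). Tangency of A1 to both parallel lines with radius 6.0 puts E and G at J ± 6.0·n: E = (5.17, 3.05), G = (-5.17, -3.05). Equal radii place M and N the same way about S: M = S + 6.0·n = (30.5, -40.0), N = S − 6.0·n = (20.2, -46.1). Then cos ∠MEN = EM·EN / (|EM||EN|), giving 13.5°.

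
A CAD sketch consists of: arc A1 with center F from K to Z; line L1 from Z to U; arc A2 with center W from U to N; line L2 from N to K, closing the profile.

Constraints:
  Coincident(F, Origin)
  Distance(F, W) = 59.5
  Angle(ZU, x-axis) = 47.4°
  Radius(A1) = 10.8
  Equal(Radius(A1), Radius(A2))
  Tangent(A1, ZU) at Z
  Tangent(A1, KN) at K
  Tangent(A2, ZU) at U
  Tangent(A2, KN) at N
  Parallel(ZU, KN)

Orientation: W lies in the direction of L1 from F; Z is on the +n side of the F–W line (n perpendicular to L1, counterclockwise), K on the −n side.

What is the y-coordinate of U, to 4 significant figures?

51.11

The slot axis is L1's direction at 47.4°, so u = (cos 47.4°, sin 47.4°) = (0.6769, 0.7361) and n = (−sin 47.4°, cos 47.4°) = (-0.7361, 0.6769). F is at the origin and W lies 59.5 along u from F, so W = 59.5·u = (40.27, 43.80). Tangency of A1 to both parallel lines with radius 10.8 puts Z and K at F ± 10.8·n: Z = (-7.950, 7.310), K = (7.950, -7.310). Equal radii place U and N the same way about W: U = W + 10.8·n = (32.32, 51.11), N = W − 10.8·n = (48.22, 36.49). So U.y = 51.11.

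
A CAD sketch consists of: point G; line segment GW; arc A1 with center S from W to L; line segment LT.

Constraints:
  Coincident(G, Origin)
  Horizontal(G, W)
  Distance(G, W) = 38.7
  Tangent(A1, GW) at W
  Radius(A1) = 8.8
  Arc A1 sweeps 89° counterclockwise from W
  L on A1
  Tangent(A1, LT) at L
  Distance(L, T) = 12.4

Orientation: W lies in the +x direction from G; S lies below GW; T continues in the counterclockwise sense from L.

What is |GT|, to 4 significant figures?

36.39

On A1, W sits at bearing 90° from S; an 89° counterclockwise sweep puts L at bearing 179°, so L = S + 8.8·(cos 179°, sin 179°) = (29.90, -8.646). Since A1 is tangent to LT there, SL ⟂ LT, so LT runs along (−sin 179°, cos 179°); with |LT| = 12.4, T = (29.68, -21.04). Then |GT| = |T − G| = 36.39.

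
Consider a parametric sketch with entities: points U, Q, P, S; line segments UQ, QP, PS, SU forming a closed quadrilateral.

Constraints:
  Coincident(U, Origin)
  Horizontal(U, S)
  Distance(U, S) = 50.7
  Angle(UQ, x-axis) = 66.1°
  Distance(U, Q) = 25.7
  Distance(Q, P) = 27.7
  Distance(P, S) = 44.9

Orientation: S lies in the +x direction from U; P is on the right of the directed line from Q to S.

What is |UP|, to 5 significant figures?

7.0964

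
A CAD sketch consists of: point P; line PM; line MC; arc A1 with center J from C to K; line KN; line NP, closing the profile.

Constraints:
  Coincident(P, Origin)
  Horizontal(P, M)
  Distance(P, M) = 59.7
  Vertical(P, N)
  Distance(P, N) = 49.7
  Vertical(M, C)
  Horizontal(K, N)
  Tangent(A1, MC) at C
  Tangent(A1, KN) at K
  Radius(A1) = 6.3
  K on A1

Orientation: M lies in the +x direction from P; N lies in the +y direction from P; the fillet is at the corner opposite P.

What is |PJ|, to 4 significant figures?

68.81

P is at the origin; P and M share the same y with |PM| = 59.7 and M on the +x side, so M = (59.70, 0.000). PN is vertical with |PN| = 49.7 and N on the +y side, so N = (0.000, 49.70). The virtual corner opposite P is at (59.70, 49.70). The tangent condition forces JC to be normal to MC and the tangent condition forces JK to be normal to KN, with radius 6.3, so the center J sits 6.3 in from both sides at J = (53.40, 43.40). Then |PJ| = |J − P| = 68.81.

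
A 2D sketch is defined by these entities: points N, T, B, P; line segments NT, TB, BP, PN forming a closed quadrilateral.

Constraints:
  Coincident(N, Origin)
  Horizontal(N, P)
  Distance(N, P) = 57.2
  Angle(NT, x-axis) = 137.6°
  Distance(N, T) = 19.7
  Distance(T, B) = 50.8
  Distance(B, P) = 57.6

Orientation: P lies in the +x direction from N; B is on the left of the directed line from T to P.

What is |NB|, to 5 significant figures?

52.427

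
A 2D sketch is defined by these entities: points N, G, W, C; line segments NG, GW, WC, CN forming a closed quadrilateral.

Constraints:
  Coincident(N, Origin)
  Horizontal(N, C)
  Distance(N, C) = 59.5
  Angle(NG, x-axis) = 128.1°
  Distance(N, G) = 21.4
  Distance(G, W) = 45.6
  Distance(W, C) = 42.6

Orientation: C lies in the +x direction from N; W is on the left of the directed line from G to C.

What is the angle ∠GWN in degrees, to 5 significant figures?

27.723°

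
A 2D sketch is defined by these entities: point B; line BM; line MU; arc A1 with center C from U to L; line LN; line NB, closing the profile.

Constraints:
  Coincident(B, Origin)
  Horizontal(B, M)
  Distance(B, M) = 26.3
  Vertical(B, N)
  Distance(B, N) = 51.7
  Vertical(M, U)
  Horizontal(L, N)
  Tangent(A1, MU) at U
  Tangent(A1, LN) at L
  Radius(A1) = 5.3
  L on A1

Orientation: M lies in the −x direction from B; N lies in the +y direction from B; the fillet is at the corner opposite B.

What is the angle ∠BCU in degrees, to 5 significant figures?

114.35°

B is at the origin; B and M share the same y with |BM| = 26.3 and M on the −x side, so M = (-26.300, 0.0000). BN is vertical with |BN| = 51.7 and N on the +y side, so N = (0.0000, 51.700). The virtual corner opposite B is at (-26.300, 51.700). A1 meets MU tangentially, so CU is at right angles to MU and since A1 is tangent to LN there, CL ⟂ LN, with radius 5.3, so the center C sits 5.3 in from both sides at C = (-21.000, 46.400). That places the tangent points at U = (-26.300, 46.400) on MU and L = (-21.000, 51.700) on LN. Then cos ∠BCU = CB·CU / (|CB||CU|), giving 114.35°.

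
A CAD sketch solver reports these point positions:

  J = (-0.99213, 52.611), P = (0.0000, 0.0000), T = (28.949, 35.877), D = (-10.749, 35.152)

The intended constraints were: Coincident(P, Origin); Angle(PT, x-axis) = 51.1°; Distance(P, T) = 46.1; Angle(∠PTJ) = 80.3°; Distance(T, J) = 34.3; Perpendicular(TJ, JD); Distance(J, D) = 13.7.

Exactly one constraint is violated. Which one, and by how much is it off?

Distance(J, D) = 13.7 — off by 6.30.

P = (0.00, 0.00) ✓; PT at 51.10° ✓; |PT| = 46.10 ✓; ∠PTJ = 80.30° ✓; |TJ| = 34.30 ✓; ∠(TJ, JD) = 90.00° ✓; |JD| = 20.00 ✗.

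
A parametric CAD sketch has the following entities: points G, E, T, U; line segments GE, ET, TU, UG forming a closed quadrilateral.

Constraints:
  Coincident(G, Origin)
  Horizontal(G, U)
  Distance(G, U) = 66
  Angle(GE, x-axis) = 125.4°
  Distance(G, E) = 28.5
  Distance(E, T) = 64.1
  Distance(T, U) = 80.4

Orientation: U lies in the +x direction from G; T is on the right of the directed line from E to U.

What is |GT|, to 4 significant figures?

39.82

G is at the origin; G and U share the same y with |GU| = 66.0 and U in +x, so U = (66.0, 0). GE runs at 125.4° with |GE| = 28.5, so E = (-16.51, 23.23). T is determined by |ET| = 64.1 and |TU| = 80.4 together: it lies at the intersection of circle(E, 64.1) and circle(U, 80.4). With |EU| = 85.72, the foot of the radical line on EU is 29.12 from E and the perpendicular offset is √(64.1² − 29.12²) = 57.10. Taking the right-of-EU solution: T = (-3.956, -39.63).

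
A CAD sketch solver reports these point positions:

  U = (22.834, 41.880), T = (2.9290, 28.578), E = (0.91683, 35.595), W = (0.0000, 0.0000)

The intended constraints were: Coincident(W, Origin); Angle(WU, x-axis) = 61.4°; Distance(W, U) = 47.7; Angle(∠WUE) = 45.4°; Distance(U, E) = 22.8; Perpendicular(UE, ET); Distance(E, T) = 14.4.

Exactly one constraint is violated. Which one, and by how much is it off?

Distance(E, T) = 14.4 — off by 7.10.

W = (0.00, 0.00) ✓; WU at 61.40° ✓; |WU| = 47.70 ✓; ∠WUE = 45.40° ✓; |UE| = 22.80 ✓; ∠(UE, ET) = 90.00° ✓; |ET| = 7.300 ✗.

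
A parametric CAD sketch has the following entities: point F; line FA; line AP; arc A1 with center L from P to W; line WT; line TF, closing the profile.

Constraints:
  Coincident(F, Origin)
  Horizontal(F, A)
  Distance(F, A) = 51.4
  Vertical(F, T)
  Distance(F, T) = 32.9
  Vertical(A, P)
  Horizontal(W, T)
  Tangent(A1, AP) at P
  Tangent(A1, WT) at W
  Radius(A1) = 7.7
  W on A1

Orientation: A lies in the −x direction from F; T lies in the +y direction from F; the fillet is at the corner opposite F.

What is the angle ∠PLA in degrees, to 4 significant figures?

73.01°

F is at the origin; FA is horizontal with |FA| = 51.4 and A on the −x side, so A = (-51.40, 0.000). F and T share the same x with |FT| = 32.9 and T on the +y side, so T = (0.000, 32.90). The virtual corner opposite F is at (-51.40, 32.90). A1 meets AP tangentially, so LP is at right angles to AP and since A1 is tangent to WT there, LW ⟂ WT, with radius 7.7, so the center L sits 7.7 in from both sides at L = (-43.70, 25.20). That places the tangent points at P = (-51.40, 25.20) on AP and W = (-43.70, 32.90) on WT. Then cos ∠PLA = LP·LA / (|LP||LA|), giving 73.01°.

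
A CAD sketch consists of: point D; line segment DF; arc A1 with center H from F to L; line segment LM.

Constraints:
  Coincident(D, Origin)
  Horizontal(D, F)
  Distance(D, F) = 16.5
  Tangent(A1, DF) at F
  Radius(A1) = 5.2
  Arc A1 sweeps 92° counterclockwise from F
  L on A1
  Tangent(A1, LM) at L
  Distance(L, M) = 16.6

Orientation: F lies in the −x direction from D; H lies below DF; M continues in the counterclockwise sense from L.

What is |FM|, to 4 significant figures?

22.45

D is at the origin; D and F share the same y with |DF| = 16.5 and F on the −x side, so F = (-16.50, 0.000). The tangent condition forces HF to be normal to DF, so H = F + (0, -5.2) = (-16.50, -5.200). On A1, F sits at bearing 90° from H; a 92° counterclockwise sweep puts L at bearing 182°, so L = H + 5.2·(cos 182°, sin 182°) = (-21.70, -5.381). Tangency of A1 to LM means the radius HL is perpendicular to LM, so LM runs along (−sin 182°, cos 182°); with |LM| = 16.6, M = (-21.12, -21.97). Then |FM| = |M − F| = 22.45.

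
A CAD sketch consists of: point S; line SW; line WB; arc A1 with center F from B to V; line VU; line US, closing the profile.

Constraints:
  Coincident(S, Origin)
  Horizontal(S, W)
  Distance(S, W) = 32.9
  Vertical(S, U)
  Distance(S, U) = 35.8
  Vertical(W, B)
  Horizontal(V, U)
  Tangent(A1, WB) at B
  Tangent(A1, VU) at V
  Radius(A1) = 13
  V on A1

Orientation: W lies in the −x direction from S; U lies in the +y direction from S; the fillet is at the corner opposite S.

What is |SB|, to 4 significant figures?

40.03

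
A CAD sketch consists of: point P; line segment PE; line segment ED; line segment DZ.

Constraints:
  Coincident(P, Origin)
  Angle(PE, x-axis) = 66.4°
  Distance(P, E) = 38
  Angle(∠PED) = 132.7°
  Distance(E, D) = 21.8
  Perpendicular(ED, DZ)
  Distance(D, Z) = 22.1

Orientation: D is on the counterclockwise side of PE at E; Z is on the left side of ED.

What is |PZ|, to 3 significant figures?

47.9

∠PED = 132.7°, so ED runs at 66.4° + (180° − 132.7°) = 114° from the x-axis; with |ED| = 21.8, D = E + 21.8·(cos 114°, sin 114°) = (6.45, 54.8). The perpendicularity gives DZ at right angles to ED; with |DZ| = 22.1 on the left of ED, Z = D + 22.1·(-0.916, -0.402) = (-13.8, 45.9). Then |PZ| = |Z − P| = 47.9.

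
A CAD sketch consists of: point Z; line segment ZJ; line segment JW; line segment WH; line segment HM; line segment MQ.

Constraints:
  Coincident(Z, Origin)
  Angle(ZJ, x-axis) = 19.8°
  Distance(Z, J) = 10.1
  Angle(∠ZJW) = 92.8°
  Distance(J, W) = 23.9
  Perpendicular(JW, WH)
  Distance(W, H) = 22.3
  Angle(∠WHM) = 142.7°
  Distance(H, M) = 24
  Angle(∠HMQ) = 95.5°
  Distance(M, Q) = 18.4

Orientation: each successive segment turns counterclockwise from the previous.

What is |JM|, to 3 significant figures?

42.4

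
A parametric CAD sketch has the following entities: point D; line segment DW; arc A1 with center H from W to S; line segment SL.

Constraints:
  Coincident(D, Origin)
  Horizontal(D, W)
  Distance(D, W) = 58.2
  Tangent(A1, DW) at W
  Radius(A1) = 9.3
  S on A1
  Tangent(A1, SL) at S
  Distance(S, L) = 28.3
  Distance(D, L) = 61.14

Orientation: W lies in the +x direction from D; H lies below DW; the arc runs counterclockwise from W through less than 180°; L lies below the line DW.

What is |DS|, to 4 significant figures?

49.74

D is at the origin; DW is horizontal with |DW| = 58.2 and W on the +x side, so W = (58.20, 0.000). The tangent condition forces HW to be normal to DW, so H = W + (0, -9.3) = (58.20, -9.300). Since HS ⟂ SL (tangency), |HL| = √(9.3² + 28.3²) = 29.79 regardless of where S sits on A1. So L lies on both circle(D, 61.14) and circle(H, 29.79); the below-DW intersection is L = (48.36, -37.42). S is the foot of the tangent from L: S = (48.90, -9.120).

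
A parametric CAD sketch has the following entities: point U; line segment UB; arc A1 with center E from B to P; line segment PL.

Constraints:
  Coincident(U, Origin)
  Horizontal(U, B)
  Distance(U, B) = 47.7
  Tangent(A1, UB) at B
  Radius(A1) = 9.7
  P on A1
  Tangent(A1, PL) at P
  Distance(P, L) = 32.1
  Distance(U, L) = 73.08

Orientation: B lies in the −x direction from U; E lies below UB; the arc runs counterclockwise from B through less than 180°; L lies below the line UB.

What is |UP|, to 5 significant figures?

57.995

U is at the origin; U and B share the same y with |UB| = 47.7 and B on the −x side, so B = (-47.700, 0.0000). A1 meets UB tangentially, so EB is at right angles to UB, so E = B + (0, -9.7) = (-47.700, -9.7000). Since EP ⟂ PL (tangency), |EL| = √(9.7² + 32.1²) = 33.534 regardless of where P sits on A1. So L lies on both circle(U, 73.08) and circle(E, 33.534); the below-UB intersection is L = (-60.779, -40.578). P is the foot of the tangent from L: P = (-57.344, -8.6620).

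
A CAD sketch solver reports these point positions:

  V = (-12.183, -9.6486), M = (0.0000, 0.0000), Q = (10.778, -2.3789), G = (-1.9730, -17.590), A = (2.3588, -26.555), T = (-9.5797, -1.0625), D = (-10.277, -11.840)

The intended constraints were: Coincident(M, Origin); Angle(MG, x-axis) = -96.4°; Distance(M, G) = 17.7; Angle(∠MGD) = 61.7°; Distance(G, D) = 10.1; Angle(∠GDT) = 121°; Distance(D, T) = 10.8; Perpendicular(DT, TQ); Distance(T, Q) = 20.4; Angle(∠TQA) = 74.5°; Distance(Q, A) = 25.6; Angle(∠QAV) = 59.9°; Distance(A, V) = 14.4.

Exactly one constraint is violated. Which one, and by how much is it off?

Distance(A, V) = 14.4 — off by 7.90.

M = (0.00, 0.00) ✓; MG at -96.40° ✓; |MG| = 17.70 ✓; ∠MGD = 61.70° ✓; |GD| = 10.10 ✓; ∠GDT = 121.0° ✓; |DT| = 10.80 ✓; ∠(DT, TQ) = 90.00° ✓; |TQ| = 20.40 ✓; ∠TQA = 74.50° ✓; |QA| = 25.60 ✓; ∠QAV = 59.90° ✓; |AV| = 22.30 ✗.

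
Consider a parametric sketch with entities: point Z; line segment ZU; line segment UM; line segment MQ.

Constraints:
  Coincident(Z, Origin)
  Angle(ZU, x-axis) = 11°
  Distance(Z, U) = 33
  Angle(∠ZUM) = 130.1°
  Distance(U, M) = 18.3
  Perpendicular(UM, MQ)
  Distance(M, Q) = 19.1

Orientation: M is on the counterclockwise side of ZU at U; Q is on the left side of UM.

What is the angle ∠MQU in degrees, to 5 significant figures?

43.775°

∠ZUM = 130.1°, so UM runs at 11.0° + (180° − 130.1°) = 60.900° from the x-axis; with |UM| = 18.3, M = U + 18.3·(cos 60.900°, sin 60.900°) = (41.294, 22.287). The perpendicularity gives MQ at right angles to UM; with |MQ| = 19.1 on the left of UM, Q = M + 19.1·(-0.87377, 0.48634) = (24.605, 31.576). Then cos ∠MQU = QM·QU / (|QM||QU|), giving 43.775°.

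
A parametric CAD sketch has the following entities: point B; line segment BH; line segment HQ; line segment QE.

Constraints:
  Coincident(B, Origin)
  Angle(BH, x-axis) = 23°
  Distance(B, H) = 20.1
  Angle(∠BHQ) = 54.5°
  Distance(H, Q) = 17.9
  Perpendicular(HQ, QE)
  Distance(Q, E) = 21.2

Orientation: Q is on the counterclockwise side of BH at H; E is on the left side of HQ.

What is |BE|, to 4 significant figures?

7.885

B is at the origin; BH runs at 23.0° with length 20.1, so H = 20.1·(cos 23.0°, sin 23.0°) = (18.50, 7.854). ∠BHQ = 54.5°, so HQ runs at 23.0° + (180° − 54.5°) = 148.5° from the x-axis; with |HQ| = 17.9, Q = H + 17.9·(cos 148.5°, sin 148.5°) = (3.240, 17.21). HQ is perpendicular to QE; with |QE| = 21.2 on the left of HQ, E = Q + 21.2·(-0.5225, -0.8526) = (-7.837, -0.8696). Then |BE| = |E − B| = 7.885.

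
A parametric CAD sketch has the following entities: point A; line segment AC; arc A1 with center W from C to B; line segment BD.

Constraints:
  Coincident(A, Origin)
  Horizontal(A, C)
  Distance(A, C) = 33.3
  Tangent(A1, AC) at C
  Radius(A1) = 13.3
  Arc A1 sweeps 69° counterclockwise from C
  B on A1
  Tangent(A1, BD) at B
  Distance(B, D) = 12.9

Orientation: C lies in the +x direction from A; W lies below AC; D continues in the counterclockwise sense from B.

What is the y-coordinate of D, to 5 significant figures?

-20.577

On A1, C sits at bearing 90° from W; a 69° counterclockwise sweep puts B at bearing 159°, so B = W + 13.3·(cos 159°, sin 159°) = (20.883, -8.5337). Tangency of A1 to BD means the radius WB is perpendicular to BD, so BD runs along (−sin 159°, cos 159°); with |BD| = 12.9, D = (16.260, -20.577). So D.y = -20.577.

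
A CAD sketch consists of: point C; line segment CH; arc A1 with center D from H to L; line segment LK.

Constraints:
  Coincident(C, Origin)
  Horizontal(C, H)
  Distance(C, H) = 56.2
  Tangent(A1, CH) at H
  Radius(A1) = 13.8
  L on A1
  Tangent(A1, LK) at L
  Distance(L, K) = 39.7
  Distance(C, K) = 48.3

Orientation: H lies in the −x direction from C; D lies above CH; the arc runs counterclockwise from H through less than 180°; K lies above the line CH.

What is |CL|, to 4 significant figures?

44.74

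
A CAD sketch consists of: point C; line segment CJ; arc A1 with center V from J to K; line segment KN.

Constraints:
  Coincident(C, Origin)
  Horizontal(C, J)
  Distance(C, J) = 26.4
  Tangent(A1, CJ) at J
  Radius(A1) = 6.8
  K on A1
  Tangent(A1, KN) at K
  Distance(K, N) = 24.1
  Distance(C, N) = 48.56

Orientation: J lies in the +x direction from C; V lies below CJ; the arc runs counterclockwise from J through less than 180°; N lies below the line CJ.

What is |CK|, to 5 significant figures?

24.819

Checks: |VK| = 6.800 ✓; ∠(VK, KN) = 90.00° ✓; |KN| = 24.10 ✓; |CN| = 48.56 ✓.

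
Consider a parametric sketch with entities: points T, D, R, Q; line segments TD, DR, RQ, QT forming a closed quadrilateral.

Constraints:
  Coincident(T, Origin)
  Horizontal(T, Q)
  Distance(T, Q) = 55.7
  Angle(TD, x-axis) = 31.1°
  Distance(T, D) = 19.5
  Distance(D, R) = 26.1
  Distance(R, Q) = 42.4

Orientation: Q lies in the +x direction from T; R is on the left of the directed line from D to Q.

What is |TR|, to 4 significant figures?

44.03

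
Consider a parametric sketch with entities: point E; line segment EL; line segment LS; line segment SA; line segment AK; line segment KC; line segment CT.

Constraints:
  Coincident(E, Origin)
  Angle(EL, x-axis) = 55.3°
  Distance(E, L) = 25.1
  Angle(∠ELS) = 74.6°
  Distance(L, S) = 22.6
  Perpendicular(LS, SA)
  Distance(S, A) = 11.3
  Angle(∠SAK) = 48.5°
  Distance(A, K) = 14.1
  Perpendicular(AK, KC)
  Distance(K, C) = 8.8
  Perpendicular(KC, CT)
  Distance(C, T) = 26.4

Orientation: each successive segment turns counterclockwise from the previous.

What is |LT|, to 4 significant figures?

39.78

AK is perpendicular to KC, so KC runs at 112.2°; with |KC| = 8.8, C = (-1.046, 30.92). KC ⟂ CT, so CT runs at -157.8°; with |CT| = 26.4, T = (-25.49, 20.94). Then |LT| = |T − L| = 39.78.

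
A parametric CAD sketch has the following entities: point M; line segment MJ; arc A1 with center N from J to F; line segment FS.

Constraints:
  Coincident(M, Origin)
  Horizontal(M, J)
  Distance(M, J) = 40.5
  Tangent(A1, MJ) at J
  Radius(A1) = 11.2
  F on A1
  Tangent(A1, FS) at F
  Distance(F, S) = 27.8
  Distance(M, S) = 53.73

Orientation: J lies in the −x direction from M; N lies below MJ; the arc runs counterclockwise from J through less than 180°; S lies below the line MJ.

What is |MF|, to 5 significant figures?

52.838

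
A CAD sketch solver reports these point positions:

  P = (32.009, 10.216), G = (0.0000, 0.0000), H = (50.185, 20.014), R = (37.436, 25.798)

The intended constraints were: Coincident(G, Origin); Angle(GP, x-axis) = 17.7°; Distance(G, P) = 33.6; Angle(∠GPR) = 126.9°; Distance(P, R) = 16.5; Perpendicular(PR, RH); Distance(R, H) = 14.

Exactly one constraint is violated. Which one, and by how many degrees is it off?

Perpendicular(PR, RH) — off by 5.20°.

G = (0.00, 0.00) ✓; GP at 17.70° ✓; |GP| = 33.60 ✓; ∠GPR = 126.9° ✓; |PR| = 16.50 ✓; ∠(PR, RH) = 95.20° ✗; |RH| = 14.00 ✓.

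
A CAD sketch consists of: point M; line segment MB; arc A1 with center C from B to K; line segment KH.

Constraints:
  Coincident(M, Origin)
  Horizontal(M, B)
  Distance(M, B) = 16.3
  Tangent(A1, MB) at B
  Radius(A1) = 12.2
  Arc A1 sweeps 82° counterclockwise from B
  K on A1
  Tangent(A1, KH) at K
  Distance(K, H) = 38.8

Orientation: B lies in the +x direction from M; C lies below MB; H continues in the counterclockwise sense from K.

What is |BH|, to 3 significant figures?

52.0

M is at the origin; M and B share the same y with |MB| = 16.3 and B on the +x side, so B = (16.3, 0.00). The tangent condition forces CB to be normal to MB, so C = B + (0, -12.2) = (16.3, -12.2). On A1, B sits at bearing 90° from C; an 82° counterclockwise sweep puts K at bearing 172°, so K = C + 12.2·(cos 172°, sin 172°) = (4.22, -10.5). A1 meets KH tangentially, so CK is at right angles to KH, so KH runs along (−sin 172°, cos 172°); with |KH| = 38.8, H = (-1.18, -48.9). Then |BH| = |H − B| = 52.0.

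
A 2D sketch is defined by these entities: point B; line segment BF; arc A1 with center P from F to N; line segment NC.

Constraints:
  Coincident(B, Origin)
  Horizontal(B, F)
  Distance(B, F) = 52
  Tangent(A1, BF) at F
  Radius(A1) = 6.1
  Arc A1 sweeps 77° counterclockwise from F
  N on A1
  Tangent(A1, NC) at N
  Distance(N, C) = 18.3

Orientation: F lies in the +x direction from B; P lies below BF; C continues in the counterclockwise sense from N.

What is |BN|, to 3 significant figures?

46.3

B is at the origin; BF is horizontal with |BF| = 52.0 and F on the +x side, so F = (52.0, 0.00). A1 meets BF tangentially, so PF is at right angles to BF, so P = F + (0, -6.1) = (52.0, -6.10). On A1, F sits at bearing 90° from P; a 77° counterclockwise sweep puts N at bearing 167°, so N = P + 6.1·(cos 167°, sin 167°) = (46.1, -4.73). Then |BN| = |N − B| = 46.3.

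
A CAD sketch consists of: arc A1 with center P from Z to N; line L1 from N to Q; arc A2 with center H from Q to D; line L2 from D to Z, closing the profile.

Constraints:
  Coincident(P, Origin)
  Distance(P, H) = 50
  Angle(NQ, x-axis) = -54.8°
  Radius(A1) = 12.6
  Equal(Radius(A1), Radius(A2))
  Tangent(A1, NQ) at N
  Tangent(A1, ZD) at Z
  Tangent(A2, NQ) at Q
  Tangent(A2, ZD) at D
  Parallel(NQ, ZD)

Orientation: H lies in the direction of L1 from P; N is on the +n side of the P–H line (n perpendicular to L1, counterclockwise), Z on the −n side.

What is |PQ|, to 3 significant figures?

51.6

The slot axis is L1's direction at -54.8°, so u = (cos -54.8°, sin -54.8°) = (0.576, -0.817) and n = (−sin -54.8°, cos -54.8°) = (0.817, 0.576). P is at the origin and H lies 50.0 along u from P, so H = 50.0·u = (28.8, -40.9). Tangency of A1 to both parallel lines with radius 12.6 puts N and Z at P ± 12.6·n: N = (10.3, 7.26), Z = (-10.3, -7.26). Equal radii place Q and D the same way about H: Q = H + 12.6·n = (39.1, -33.6), D = H − 12.6·n = (18.5, -48.1). Then |PQ| = |Q − P| = 51.6.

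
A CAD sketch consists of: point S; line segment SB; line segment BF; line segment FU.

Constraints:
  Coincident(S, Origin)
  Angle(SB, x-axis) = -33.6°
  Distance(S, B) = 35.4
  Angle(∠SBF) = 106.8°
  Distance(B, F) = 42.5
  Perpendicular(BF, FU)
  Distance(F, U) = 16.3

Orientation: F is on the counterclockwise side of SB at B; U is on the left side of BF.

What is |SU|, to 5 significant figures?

55.588

S is at the origin; SB runs at -33.6° with length 35.4, so B = 35.4·(cos -33.6°, sin -33.6°) = (29.485, -19.590). ∠SBF = 106.8°, so BF runs at -33.6° + (180° − 106.8°) = 39.600° from the x-axis; with |BF| = 42.5, F = B + 42.5·(cos 39.600°, sin 39.600°) = (62.232, 7.5005). The perpendicularity gives FU at right angles to BF; with |FU| = 16.3 on the left of BF, U = F + 16.3·(-0.63742, 0.77051) = (51.842, 20.060). Then |SU| = |U − S| = 55.588.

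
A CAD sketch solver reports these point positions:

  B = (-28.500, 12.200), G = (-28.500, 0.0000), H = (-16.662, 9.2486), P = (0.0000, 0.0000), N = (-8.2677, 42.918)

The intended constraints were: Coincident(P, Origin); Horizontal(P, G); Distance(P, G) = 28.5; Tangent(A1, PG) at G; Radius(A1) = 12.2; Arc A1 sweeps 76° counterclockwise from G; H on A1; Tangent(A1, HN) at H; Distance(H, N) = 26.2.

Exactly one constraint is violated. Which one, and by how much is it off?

Distance(H, N) = 26.2 — off by 8.50.

P = (0.00, 0.00) ✓; P.y = 0.00, G.y = 0.00 ✓; |PG| = 28.50 ✓; ∠(BG, GP) = 90.00° ✓; |BG| = 12.20 ✓; bearing(B→H) − bearing(B→G) = 76.00° ✓; |BH| = 12.20 ✓; ∠(BH, HN) = 90.00° ✓; |HN| = 34.70 ✗.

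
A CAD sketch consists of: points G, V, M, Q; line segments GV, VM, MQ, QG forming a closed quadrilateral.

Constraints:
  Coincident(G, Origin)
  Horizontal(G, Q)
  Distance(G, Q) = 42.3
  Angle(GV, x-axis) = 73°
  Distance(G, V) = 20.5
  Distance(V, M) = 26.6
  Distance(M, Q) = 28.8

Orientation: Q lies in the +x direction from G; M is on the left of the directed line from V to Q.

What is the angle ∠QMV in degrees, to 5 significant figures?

96.200°

Checks: |VM| = 26.60 ✓; |MQ| = 28.80 ✓.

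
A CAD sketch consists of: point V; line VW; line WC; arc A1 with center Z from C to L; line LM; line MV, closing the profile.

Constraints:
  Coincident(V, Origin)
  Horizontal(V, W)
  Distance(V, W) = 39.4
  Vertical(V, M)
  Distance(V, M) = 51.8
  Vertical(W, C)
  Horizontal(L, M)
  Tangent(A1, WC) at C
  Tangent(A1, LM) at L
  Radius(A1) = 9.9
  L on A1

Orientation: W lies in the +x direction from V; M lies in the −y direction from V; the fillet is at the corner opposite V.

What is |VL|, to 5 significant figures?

59.611

V is at the origin; VW is horizontal with |VW| = 39.4 and W on the +x side, so W = (39.400, 0.0000). V and M share the same x with |VM| = 51.8 and M on the −y side, so M = (0.0000, -51.800). The virtual corner opposite V is at (39.400, -51.800). Tangency of A1 to WC means the radius ZC is perpendicular to WC and A1 meets LM tangentially, so ZL is at right angles to LM, with radius 9.9, so the center Z sits 9.9 in from both sides at Z = (29.500, -41.900). That places the tangent points at C = (39.400, -41.900) on WC and L = (29.500, -51.800) on LM. Then |VL| = |L − V| = 59.611.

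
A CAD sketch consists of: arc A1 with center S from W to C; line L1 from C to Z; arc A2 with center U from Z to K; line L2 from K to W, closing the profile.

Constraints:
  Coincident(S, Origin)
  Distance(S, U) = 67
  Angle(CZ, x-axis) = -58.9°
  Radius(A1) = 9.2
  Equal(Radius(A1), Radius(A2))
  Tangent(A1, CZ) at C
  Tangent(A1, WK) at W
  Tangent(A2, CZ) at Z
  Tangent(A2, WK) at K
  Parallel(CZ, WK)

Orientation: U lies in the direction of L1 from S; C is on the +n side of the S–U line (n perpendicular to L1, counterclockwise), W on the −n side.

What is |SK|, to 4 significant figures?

67.63

Tangency of A1 to both parallel lines with radius 9.2 puts C and W at S ± 9.2·n: C = (7.878, 4.752), W = (-7.878, -4.752). Equal radii place Z and K the same way about U: Z = U + 9.2·n = (42.49, -52.62), K = U − 9.2·n = (26.73, -62.12). Then |SK| = |K − S| = 67.63.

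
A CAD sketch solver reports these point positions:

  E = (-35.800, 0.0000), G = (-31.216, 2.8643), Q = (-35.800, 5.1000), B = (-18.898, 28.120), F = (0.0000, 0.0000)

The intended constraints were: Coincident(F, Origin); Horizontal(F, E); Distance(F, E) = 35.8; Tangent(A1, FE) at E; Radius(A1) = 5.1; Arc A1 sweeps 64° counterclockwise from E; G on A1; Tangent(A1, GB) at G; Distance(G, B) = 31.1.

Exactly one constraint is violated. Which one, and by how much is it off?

Distance(G, B) = 31.1 — off by 3.00.

F = (0.00, 0.00) ✓; F.y = 0.00, E.y = 0.00 ✓; |FE| = 35.80 ✓; ∠(QE, EF) = 90.00° ✓; |QE| = 5.100 ✓; bearing(Q→G) − bearing(Q→E) = 64.00° ✓; |QG| = 5.100 ✓; ∠(QG, GB) = 90.00° ✓; |GB| = 28.10 ✗.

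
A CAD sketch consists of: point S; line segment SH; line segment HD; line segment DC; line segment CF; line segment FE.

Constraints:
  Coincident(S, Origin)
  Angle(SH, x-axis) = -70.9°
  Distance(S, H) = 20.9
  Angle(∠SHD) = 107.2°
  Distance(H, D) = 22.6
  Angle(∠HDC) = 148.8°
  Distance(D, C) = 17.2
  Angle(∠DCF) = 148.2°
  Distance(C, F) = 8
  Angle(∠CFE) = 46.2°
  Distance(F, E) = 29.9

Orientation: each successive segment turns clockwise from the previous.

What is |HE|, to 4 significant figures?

14.37

S is at the origin; SH runs at -70.9° with length 20.9, so H = (6.839, -19.75). ∠SHD = 107.2° gives HD at -143.7° from the x-axis; with |HD| = 22.6, D = (-11.38, -33.13). ∠HDC = 148.8° gives DC at -174.9° from the x-axis; with |DC| = 17.2, C = (-28.51, -34.66). ∠DCF = 148.2° gives CF at 153.3° from the x-axis; with |CF| = 8.0, F = (-35.65, -31.06). ∠CFE = 46.2° gives FE at 19.50° from the x-axis; with |FE| = 29.9, E = (-7.469, -21.08). Then |HE| = |E − H| = 14.37.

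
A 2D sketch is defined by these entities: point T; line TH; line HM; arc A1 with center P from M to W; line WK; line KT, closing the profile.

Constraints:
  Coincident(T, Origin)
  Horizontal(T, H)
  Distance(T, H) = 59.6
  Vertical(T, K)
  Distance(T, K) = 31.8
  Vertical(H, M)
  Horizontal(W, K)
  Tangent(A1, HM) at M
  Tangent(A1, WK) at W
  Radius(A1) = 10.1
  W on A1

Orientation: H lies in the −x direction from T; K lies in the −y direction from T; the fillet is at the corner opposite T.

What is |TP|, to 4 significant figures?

54.05

T is at the origin; TH is horizontal with |TH| = 59.6 and H on the −x side, so H = (-59.60, 0.000). T and K share the same x with |TK| = 31.8 and K on the −y side, so K = (0.000, -31.80). The virtual corner opposite T is at (-59.60, -31.80). The tangent condition forces PM to be normal to HM and tangency of A1 to WK means the radius PW is perpendicular to WK, with radius 10.1, so the center P sits 10.1 in from both sides at P = (-49.50, -21.70). Then |TP| = |P − T| = 54.05.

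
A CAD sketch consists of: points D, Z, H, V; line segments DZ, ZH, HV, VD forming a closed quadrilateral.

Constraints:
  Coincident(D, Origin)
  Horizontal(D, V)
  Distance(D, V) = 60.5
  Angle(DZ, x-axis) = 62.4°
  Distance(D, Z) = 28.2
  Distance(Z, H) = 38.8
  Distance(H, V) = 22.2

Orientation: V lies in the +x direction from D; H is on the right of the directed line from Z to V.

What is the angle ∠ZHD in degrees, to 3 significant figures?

42.6°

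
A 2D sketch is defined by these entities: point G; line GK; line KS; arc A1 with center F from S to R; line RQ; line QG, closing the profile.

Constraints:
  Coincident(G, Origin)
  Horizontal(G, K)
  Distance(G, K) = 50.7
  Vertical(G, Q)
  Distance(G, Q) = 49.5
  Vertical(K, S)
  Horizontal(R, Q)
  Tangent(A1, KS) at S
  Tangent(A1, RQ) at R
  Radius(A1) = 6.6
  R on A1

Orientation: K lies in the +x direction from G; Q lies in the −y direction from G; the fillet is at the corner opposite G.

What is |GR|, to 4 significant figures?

66.30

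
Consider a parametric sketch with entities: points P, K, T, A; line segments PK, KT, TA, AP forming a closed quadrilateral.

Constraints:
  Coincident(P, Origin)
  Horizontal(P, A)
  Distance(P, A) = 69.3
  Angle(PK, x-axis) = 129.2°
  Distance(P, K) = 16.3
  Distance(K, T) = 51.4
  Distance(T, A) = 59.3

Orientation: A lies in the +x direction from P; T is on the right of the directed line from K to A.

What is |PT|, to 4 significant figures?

35.21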